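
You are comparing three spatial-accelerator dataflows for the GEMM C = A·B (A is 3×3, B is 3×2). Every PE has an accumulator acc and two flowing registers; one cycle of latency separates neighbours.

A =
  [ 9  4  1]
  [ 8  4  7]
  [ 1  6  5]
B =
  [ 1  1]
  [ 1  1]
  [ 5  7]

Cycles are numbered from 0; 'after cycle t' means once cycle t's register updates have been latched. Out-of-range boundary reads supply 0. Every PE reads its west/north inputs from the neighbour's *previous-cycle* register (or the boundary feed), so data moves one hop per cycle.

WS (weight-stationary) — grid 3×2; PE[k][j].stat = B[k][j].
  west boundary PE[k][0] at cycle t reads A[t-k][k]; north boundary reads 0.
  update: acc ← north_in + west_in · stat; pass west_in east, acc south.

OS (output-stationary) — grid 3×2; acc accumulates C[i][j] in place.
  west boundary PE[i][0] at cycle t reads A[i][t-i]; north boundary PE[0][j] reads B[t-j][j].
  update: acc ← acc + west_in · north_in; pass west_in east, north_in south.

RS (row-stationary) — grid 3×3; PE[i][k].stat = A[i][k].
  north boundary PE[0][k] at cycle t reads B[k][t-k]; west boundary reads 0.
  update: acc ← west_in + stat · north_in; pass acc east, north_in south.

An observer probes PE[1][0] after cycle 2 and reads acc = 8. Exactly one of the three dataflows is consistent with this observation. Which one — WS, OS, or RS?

dataflow = RS

WS (3×2 grid), PE[1][0]:
  0: (1,0).acc=0  regs=<0,0>
  1: (1,0).acc=13  regs=<4,13>
  2: (1,0).acc=12  regs=<4,12>
OS (3×2 grid), PE[1][0]:
  0: (1,0).acc=0  regs=<0,0>
  1: (1,0).acc=8  regs=<8,1>
  2: (1,0).acc=12  regs=<4,1>
RS (3×3 grid), PE[1][0]:
  0: (1,0).acc=0  regs=<0,0>
  1: (1,0).acc=8  regs=<8,1>
  2: (1,0).acc=8  regs=<8,1>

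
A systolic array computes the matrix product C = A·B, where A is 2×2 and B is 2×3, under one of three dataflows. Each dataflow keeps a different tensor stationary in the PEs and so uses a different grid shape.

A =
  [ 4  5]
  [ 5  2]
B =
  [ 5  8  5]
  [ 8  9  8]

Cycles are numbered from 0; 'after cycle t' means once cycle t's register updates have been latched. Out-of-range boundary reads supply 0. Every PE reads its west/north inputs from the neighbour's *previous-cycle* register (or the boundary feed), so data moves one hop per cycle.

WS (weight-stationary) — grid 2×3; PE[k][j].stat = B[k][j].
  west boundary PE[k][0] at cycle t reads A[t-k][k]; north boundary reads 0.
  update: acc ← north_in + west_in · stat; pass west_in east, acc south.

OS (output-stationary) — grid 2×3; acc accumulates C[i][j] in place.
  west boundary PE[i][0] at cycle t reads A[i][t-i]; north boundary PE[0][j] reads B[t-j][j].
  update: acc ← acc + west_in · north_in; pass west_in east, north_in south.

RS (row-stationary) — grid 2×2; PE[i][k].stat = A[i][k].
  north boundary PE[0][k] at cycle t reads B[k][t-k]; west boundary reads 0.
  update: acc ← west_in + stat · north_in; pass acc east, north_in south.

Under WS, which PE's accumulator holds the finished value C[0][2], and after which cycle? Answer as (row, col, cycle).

WS: C[0][2] accumulates in PE[1][2]:
  step 0 · PE1,2: acc=0; fwd→0 fwd↓0
  step 1 · PE1,2: acc=0; fwd→0 fwd↓0
  step 2 · PE1,2: acc=0; fwd→0 fwd↓0
  step 3 · PE1,2: acc=60; fwd→5 fwd↓60

(row, col, cycle) = (1, 2, 3)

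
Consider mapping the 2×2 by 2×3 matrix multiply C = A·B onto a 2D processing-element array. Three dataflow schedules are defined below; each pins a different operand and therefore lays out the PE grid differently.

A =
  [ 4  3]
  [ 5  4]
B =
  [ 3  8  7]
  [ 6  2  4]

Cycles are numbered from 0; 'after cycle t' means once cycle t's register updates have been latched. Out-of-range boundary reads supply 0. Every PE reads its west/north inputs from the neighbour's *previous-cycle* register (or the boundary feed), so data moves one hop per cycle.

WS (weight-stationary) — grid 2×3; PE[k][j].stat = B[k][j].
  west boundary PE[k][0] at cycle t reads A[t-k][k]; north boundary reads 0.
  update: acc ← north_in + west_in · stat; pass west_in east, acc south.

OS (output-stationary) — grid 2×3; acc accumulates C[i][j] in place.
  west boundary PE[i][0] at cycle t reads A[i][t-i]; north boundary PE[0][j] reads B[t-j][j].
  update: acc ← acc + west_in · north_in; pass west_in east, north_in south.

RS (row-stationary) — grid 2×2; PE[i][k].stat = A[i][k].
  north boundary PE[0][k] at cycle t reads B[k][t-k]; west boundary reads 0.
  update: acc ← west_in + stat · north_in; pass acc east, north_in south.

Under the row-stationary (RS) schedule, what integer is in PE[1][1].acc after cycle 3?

RS on a 2×2 grid — tracing PE[1][1] and its feeders:
  [0] (0,1) acc=0 (h:0 v:0)
  [0] (1,0) acc=0 (h:0 v:0)
  [0] (1,1) acc=0 (h:0 v:0)
  [1] (0,1) acc=30 (h:30 v:6)
  [1] (1,0) acc=15 (h:15 v:3)
  [1] (1,1) acc=0 (h:0 v:0)
  [2] (0,1) acc=38 (h:38 v:2)
  [2] (1,0) acc=40 (h:40 v:8)
  [2] (1,1) acc=39 (h:39 v:6)
  [3] (0,1) acc=40 (h:40 v:4)
  [3] (1,0) acc=35 (h:35 v:7)
  [3] (1,1) acc=48 (h:48 v:2)

PE[1][1].acc = 48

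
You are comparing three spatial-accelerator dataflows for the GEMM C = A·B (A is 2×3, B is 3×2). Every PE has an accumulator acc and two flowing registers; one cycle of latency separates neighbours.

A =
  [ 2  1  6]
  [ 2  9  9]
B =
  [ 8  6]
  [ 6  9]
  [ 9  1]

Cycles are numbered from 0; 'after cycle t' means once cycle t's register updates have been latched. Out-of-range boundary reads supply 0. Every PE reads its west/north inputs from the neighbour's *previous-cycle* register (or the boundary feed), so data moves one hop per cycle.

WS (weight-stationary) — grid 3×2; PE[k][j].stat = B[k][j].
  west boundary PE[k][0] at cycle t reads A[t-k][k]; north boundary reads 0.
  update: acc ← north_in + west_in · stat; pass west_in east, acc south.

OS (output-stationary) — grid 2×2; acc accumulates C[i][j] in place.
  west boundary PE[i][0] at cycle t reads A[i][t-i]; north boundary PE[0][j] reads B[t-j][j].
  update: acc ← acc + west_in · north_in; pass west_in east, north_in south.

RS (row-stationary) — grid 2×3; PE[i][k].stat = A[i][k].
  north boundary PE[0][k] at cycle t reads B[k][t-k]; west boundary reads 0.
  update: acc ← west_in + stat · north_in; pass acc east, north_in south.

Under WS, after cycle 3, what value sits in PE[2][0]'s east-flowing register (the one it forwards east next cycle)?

register = 9

WS (3×2). Following PE[2][0] plus its west/north inputs:
  after 0 — PE[1][0] acc=0, pass-E 0, pass-S 0
  after 0 — PE[2][0] acc=0, pass-E 0, pass-S 0
  after 1 — PE[1][0] acc=22, pass-E 1, pass-S 22
  after 1 — PE[2][0] acc=0, pass-E 0, pass-S 0
  after 2 — PE[1][0] acc=70, pass-E 9, pass-S 70
  after 2 — PE[2][0] acc=76, pass-E 6, pass-S 76
  after 3 — PE[1][0] acc=0, pass-E 0, pass-S 0
  after 3 — PE[2][0] acc=151, pass-E 9, pass-S 151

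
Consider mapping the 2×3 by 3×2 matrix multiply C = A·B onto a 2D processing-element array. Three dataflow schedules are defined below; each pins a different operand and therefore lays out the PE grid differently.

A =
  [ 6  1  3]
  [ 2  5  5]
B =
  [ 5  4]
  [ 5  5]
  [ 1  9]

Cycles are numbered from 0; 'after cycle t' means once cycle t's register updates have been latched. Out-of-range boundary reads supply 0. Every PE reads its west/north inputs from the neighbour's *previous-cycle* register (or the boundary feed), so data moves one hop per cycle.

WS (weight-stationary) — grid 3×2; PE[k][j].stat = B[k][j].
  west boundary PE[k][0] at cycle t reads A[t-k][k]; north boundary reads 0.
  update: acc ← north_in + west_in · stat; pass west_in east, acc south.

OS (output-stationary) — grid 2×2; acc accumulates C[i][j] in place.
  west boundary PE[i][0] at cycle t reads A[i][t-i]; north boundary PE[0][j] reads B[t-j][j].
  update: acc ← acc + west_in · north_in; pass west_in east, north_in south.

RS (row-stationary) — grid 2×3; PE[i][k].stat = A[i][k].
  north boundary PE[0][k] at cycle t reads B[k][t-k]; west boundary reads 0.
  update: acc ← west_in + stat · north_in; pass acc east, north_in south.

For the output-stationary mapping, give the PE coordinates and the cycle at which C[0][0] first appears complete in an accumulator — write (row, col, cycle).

(row, col, cycle) = (0, 0, 2)

OS — PE[0][0] is where C[0][0] collects:
  step 0 · PE0,0: acc=30; fwd→6 fwd↓5
  step 1 · PE0,0: acc=35; fwd→1 fwd↓5
  step 2 · PE0,0: acc=38; fwd→3 fwd↓1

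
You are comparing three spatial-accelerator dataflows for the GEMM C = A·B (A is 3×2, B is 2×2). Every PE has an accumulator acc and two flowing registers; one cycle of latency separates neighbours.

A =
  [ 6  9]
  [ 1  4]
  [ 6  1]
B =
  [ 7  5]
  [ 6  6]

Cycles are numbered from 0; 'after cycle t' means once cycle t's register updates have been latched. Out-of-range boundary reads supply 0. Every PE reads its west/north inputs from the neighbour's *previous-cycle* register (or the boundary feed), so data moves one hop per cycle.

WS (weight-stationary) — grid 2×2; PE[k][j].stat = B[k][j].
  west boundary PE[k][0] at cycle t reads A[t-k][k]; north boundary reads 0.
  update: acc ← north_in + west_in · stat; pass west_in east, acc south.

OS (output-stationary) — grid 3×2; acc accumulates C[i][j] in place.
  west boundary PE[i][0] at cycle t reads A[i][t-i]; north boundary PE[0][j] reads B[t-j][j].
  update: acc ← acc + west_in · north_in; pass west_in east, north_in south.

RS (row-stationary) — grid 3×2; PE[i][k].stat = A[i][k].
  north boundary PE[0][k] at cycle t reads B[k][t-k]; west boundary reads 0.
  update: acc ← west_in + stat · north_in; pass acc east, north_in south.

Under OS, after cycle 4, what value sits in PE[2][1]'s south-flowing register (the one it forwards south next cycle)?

register = 6

OS (3×2). Following PE[2][1] plus its west/north inputs:
  [0] (1,1) acc=0 (h:0 v:0)
  [0] (2,0) acc=0 (h:0 v:0)
  [0] (2,1) acc=0 (h:0 v:0)
  [1] (1,1) acc=0 (h:0 v:0)
  [1] (2,0) acc=0 (h:0 v:0)
  [1] (2,1) acc=0 (h:0 v:0)
  [2] (1,1) acc=5 (h:1 v:5)
  [2] (2,0) acc=42 (h:6 v:7)
  [2] (2,1) acc=0 (h:0 v:0)
  [3] (1,1) acc=29 (h:4 v:6)
  [3] (2,0) acc=48 (h:1 v:6)
  [3] (2,1) acc=30 (h:6 v:5)
  [4] (1,1) acc=29 (h:0 v:0)
  [4] (2,0) acc=48 (h:0 v:0)
  [4] (2,1) acc=36 (h:1 v:6)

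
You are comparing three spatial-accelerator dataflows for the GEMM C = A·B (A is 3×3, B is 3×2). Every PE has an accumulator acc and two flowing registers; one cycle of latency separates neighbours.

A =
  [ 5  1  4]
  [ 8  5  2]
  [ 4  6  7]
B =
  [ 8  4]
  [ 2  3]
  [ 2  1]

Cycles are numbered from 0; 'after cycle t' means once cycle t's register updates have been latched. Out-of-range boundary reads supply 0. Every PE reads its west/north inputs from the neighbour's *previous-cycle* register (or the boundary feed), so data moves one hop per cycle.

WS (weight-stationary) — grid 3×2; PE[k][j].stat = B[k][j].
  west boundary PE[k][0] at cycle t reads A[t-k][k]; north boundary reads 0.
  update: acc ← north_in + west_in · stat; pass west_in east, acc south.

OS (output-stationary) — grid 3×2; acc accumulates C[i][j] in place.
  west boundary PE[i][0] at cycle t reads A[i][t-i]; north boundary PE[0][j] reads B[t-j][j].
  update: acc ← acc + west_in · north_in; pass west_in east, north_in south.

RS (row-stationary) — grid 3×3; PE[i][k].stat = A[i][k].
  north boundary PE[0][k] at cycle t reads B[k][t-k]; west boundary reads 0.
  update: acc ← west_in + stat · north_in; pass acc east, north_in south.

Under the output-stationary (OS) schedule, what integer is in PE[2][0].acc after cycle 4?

OS 3×2: PE[2][0] cycle-by-cycle (with neighbour feeds):
  cycle 0: PE[1][0] → acc 0, east 0, south 0
  cycle 0: PE[2][0] → acc 0, east 0, south 0
  cycle 1: PE[1][0] → acc 64, east 8, south 8
  cycle 1: PE[2][0] → acc 0, east 0, south 0
  cycle 2: PE[1][0] → acc 74, east 5, south 2
  cycle 2: PE[2][0] → acc 32, east 4, south 8
  cycle 3: PE[1][0] → acc 78, east 2, south 2
  cycle 3: PE[2][0] → acc 44, east 6, south 2
  cycle 4: PE[1][0] → acc 78, east 0, south 0
  cycle 4: PE[2][0] → acc 58, east 7, south 2

PE[2][0].acc = 58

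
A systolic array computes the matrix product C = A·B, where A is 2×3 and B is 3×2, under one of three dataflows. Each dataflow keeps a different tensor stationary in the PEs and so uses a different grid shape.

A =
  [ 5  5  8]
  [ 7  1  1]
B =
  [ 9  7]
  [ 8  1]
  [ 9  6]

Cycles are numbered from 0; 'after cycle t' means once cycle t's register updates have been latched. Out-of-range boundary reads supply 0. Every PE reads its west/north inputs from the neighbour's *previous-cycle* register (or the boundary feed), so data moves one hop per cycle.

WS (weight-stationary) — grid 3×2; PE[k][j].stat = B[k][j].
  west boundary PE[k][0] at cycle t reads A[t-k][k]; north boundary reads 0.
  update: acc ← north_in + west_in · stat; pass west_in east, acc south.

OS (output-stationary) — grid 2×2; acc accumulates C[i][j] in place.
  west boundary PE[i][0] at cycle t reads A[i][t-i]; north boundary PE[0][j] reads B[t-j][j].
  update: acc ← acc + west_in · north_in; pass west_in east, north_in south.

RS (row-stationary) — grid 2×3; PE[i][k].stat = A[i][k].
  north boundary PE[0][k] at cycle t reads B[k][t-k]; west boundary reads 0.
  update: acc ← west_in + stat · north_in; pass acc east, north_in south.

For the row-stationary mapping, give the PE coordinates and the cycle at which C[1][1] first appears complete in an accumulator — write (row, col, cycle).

RS — PE[1][2] is where C[1][1] collects:
  @0  [1,2]  acc 0  |  →0  ↓0
  @1  [1,2]  acc 0  |  →0  ↓0
  @2  [1,2]  acc 0  |  →0  ↓0
  @3  [1,2]  acc 80  |  →80  ↓9
  @4  [1,2]  acc 56  |  →56  ↓6

(row, col, cycle) = (1, 2, 4)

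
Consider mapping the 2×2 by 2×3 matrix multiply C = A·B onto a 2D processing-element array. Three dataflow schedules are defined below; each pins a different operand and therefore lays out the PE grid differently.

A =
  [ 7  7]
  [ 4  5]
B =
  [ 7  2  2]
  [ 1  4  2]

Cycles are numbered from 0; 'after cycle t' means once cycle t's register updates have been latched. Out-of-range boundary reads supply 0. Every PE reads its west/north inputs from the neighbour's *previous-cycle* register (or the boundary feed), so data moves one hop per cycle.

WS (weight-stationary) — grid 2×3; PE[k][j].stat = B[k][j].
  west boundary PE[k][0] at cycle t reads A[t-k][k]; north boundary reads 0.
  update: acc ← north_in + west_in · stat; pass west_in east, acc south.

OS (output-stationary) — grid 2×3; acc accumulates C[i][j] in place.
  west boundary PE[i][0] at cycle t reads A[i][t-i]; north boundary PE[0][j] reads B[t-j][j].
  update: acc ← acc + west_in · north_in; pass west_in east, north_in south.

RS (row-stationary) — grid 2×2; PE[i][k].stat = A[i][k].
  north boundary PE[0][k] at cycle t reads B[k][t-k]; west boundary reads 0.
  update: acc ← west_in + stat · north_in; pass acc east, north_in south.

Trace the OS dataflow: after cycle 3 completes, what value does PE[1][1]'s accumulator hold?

OS (2×3). Following PE[1][1] plus its west/north inputs:
  @0  [0,1]  acc 0  |  →0  ↓0
  @0  [1,0]  acc 0  |  →0  ↓0
  @0  [1,1]  acc 0  |  →0  ↓0
  @1  [0,1]  acc 14  |  →7  ↓2
  @1  [1,0]  acc 28  |  →4  ↓7
  @1  [1,1]  acc 0  |  →0  ↓0
  @2  [0,1]  acc 42  |  →7  ↓4
  @2  [1,0]  acc 33  |  →5  ↓1
  @2  [1,1]  acc 8  |  →4  ↓2
  @3  [0,1]  acc 42  |  →0  ↓0
  @3  [1,0]  acc 33  |  →0  ↓0
  @3  [1,1]  acc 28  |  →5  ↓4

PE[1][1].acc = 28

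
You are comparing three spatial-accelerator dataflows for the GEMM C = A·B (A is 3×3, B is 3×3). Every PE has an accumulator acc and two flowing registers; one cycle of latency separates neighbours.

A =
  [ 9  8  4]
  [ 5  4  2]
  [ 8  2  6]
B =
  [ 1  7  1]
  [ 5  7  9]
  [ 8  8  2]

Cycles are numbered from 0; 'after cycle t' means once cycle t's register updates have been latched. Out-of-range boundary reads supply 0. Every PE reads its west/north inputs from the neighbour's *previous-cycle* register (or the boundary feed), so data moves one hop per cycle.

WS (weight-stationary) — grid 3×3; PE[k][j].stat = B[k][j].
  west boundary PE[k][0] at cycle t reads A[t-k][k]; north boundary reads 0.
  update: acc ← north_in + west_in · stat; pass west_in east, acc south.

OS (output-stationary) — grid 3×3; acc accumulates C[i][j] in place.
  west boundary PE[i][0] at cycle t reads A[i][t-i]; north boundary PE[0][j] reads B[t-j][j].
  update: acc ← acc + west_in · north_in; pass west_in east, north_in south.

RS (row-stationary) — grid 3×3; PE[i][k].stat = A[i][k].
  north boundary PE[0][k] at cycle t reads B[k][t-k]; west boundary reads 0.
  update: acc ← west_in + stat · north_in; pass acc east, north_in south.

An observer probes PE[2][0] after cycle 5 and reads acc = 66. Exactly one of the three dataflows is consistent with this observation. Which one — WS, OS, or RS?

— WS: 3×3; PE[2][0] trace:
  [0] (2,0) acc=0 (h:0 v:0)
  [1] (2,0) acc=0 (h:0 v:0)
  [2] (2,0) acc=81 (h:4 v:81)
  [3] (2,0) acc=41 (h:2 v:41)
  [4] (2,0) acc=66 (h:6 v:66)
  [5] (2,0) acc=0 (h:0 v:0)
— OS: 3×3; PE[2][0] trace:
  [0] (2,0) acc=0 (h:0 v:0)
  [1] (2,0) acc=0 (h:0 v:0)
  [2] (2,0) acc=8 (h:8 v:1)
  [3] (2,0) acc=18 (h:2 v:5)
  [4] (2,0) acc=66 (h:6 v:8)
  [5] (2,0) acc=66 (h:0 v:0)
— RS: 3×3; PE[2][0] trace:
  [0] (2,0) acc=0 (h:0 v:0)
  [1] (2,0) acc=0 (h:0 v:0)
  [2] (2,0) acc=8 (h:8 v:1)
  [3] (2,0) acc=56 (h:56 v:7)
  [4] (2,0) acc=8 (h:8 v:1)
  [5] (2,0) acc=0 (h:0 v:0)

dataflow = OS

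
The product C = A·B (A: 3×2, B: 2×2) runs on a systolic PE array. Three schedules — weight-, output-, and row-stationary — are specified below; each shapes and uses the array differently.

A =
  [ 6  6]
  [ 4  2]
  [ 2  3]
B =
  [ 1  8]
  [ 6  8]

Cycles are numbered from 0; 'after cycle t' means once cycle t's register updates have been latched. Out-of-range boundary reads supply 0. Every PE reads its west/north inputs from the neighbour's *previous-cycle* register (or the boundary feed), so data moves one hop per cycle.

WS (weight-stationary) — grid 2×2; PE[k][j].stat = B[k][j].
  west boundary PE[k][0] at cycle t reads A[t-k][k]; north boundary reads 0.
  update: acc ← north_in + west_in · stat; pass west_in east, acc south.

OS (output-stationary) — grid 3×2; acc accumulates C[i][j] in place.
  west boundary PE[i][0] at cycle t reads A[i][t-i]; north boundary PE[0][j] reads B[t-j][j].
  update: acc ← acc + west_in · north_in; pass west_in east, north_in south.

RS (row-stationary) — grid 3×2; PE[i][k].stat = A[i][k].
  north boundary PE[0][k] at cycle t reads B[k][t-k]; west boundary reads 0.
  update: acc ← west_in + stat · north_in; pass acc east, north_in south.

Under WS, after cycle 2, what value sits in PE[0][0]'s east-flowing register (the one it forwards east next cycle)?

register = 2

WS (2×2). Following PE[0][0] plus its west/north inputs:
  @0  [0,0]  acc 6  |  →6  ↓6
  @1  [0,0]  acc 4  |  →4  ↓4
  @2  [0,0]  acc 2  |  →2  ↓2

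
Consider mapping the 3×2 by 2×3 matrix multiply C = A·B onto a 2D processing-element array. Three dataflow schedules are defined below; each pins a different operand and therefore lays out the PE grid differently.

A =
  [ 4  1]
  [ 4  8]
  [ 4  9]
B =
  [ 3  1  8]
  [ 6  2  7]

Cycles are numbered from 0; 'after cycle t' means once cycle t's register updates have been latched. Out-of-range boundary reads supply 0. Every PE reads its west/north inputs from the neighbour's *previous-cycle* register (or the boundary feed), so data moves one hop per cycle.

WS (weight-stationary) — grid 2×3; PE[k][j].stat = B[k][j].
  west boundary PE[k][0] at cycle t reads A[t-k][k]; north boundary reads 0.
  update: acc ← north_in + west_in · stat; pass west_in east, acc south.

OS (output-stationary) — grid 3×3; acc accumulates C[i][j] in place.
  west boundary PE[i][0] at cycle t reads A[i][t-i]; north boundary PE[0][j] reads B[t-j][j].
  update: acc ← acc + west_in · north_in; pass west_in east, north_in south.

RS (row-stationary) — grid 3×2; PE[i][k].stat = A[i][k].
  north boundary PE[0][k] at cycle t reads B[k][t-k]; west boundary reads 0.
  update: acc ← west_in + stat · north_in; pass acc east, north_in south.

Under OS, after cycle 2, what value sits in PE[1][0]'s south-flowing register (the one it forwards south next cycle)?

register = 6

OS on a 3×3 grid — tracing PE[1][0] and its feeders:
  after 0 — PE[0][0] acc=12, pass-E 4, pass-S 3
  after 0 — PE[1][0] acc=0, pass-E 0, pass-S 0
  after 1 — PE[0][0] acc=18, pass-E 1, pass-S 6
  after 1 — PE[1][0] acc=12, pass-E 4, pass-S 3
  after 2 — PE[0][0] acc=18, pass-E 0, pass-S 0
  after 2 — PE[1][0] acc=60, pass-E 8, pass-S 6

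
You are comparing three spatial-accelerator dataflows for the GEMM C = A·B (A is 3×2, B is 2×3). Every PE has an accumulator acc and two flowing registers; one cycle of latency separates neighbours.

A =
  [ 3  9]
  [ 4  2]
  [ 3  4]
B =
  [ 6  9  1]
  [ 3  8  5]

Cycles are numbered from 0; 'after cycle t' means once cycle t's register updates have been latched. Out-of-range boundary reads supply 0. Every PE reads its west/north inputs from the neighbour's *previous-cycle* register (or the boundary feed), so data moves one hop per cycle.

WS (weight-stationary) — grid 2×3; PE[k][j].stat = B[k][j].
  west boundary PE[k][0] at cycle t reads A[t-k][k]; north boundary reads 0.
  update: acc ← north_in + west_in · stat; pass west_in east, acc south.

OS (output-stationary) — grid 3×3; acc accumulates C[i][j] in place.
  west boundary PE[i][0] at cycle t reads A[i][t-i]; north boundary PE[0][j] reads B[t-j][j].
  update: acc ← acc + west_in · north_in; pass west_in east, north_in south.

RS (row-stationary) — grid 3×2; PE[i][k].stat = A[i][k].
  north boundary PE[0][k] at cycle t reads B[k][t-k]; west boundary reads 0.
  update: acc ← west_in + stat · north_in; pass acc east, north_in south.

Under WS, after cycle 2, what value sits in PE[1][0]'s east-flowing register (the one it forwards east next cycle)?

register = 2

Tracing WS — 2×3 array, target PE[1][0]:
  c0 r0c0: 18 / 3 / 18
  c0 r1c0: 0 / 0 / 0
  c1 r0c0: 24 / 4 / 24
  c1 r1c0: 45 / 9 / 45
  c2 r0c0: 18 / 3 / 18
  c2 r1c0: 30 / 2 / 30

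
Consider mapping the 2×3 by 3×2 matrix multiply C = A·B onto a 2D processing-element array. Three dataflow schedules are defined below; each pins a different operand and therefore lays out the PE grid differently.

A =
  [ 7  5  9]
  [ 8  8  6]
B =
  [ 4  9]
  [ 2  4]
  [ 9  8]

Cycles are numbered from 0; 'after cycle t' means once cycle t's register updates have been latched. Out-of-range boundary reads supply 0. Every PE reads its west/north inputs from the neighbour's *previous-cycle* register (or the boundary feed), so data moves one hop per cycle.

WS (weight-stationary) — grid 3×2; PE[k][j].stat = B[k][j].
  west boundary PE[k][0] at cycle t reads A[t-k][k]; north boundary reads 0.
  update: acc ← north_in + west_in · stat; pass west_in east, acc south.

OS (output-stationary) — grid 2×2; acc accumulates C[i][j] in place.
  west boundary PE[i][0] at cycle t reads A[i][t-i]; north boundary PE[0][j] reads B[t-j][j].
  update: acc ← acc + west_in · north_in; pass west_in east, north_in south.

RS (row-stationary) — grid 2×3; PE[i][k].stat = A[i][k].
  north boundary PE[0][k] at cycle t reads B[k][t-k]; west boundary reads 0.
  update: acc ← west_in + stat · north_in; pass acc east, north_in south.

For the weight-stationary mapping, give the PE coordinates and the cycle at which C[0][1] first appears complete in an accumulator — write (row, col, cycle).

WS — PE[2][1] is where C[0][1] collects:
  [0] (2,1) acc=0 (h:0 v:0)
  [1] (2,1) acc=0 (h:0 v:0)
  [2] (2,1) acc=0 (h:0 v:0)
  [3] (2,1) acc=155 (h:9 v:155)

(row, col, cycle) = (2, 1, 3)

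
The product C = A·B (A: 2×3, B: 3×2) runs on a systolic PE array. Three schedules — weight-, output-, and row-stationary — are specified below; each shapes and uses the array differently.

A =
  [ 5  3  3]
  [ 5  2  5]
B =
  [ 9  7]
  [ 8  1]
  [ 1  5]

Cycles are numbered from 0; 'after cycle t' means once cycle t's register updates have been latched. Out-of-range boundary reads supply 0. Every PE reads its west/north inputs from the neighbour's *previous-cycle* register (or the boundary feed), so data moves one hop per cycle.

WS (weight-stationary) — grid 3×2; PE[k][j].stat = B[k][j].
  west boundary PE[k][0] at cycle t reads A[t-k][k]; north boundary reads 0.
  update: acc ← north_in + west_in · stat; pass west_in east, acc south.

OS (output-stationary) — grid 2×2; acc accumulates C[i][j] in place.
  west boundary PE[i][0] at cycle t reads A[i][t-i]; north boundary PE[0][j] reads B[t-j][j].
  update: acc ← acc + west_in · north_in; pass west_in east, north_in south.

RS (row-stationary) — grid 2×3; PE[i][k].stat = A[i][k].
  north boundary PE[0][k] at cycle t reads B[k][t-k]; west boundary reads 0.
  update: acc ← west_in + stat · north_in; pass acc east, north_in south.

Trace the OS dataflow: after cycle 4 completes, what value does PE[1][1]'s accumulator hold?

PE[1][1].acc = 62

OS (2×2). Following PE[1][1] plus its west/north inputs:
  t=0 PE[0][1]: acc=0 h=0 v=0
  t=0 PE[1][0]: acc=0 h=0 v=0
  t=0 PE[1][1]: acc=0 h=0 v=0
  t=1 PE[0][1]: acc=35 h=5 v=7
  t=1 PE[1][0]: acc=45 h=5 v=9
  t=1 PE[1][1]: acc=0 h=0 v=0
  t=2 PE[0][1]: acc=38 h=3 v=1
  t=2 PE[1][0]: acc=61 h=2 v=8
  t=2 PE[1][1]: acc=35 h=5 v=7
  t=3 PE[0][1]: acc=53 h=3 v=5
  t=3 PE[1][0]: acc=66 h=5 v=1
  t=3 PE[1][1]: acc=37 h=2 v=1
  t=4 PE[0][1]: acc=53 h=0 v=0
  t=4 PE[1][0]: acc=66 h=0 v=0
  t=4 PE[1][1]: acc=62 h=5 v=5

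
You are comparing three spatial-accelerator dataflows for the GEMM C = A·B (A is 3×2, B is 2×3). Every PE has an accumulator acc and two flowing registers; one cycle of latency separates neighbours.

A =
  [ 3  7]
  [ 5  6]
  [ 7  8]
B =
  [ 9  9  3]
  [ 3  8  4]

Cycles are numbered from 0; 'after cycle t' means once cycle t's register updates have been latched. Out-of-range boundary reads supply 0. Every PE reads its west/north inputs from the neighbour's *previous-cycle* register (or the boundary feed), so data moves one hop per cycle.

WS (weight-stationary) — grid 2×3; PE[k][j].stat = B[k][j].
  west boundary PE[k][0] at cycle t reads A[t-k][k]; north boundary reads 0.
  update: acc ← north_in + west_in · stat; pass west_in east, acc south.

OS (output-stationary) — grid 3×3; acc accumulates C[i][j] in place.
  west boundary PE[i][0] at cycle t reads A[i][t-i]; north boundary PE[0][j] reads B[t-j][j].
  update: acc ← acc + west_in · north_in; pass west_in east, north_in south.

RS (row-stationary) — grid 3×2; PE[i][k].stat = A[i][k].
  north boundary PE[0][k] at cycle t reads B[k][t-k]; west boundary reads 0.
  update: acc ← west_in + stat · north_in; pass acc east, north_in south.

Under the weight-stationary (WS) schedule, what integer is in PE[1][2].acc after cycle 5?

PE[1][2].acc = 53

Tracing WS — 2×3 array, target PE[1][2]:
  c0 r0c2: 0 / 0 / 0
  c0 r1c1: 0 / 0 / 0
  c0 r1c2: 0 / 0 / 0
  c1 r0c2: 0 / 0 / 0
  c1 r1c1: 0 / 0 / 0
  c1 r1c2: 0 / 0 / 0
  c2 r0c2: 9 / 3 / 9
  c2 r1c1: 83 / 7 / 83
  c2 r1c2: 0 / 0 / 0
  c3 r0c2: 15 / 5 / 15
  c3 r1c1: 93 / 6 / 93
  c3 r1c2: 37 / 7 / 37
  c4 r0c2: 21 / 7 / 21
  c4 r1c1: 127 / 8 / 127
  c4 r1c2: 39 / 6 / 39
  c5 r0c2: 0 / 0 / 0
  c5 r1c1: 0 / 0 / 0
  c5 r1c2: 53 / 8 / 53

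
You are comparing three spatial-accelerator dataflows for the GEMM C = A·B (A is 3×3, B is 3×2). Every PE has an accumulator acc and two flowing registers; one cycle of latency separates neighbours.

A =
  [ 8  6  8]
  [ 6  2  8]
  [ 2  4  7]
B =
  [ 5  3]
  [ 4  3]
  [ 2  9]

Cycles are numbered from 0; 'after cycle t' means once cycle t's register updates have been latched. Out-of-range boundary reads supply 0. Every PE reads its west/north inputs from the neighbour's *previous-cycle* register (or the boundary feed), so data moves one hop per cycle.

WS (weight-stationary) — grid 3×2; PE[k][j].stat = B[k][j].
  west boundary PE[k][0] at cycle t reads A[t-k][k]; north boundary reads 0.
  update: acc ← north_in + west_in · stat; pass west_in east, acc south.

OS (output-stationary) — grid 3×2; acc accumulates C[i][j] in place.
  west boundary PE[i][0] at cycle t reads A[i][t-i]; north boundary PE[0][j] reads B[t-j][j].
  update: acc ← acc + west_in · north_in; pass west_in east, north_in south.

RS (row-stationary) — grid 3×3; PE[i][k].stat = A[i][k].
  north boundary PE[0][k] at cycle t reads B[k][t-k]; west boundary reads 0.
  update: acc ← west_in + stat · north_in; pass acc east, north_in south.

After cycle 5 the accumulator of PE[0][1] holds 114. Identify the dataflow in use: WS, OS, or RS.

— WS: 3×2; PE[0][1] trace:
  step 0 · PE0,1: acc=0; fwd→0 fwd↓0
  step 1 · PE0,1: acc=24; fwd→8 fwd↓24
  step 2 · PE0,1: acc=18; fwd→6 fwd↓18
  step 3 · PE0,1: acc=6; fwd→2 fwd↓6
  step 4 · PE0,1: acc=0; fwd→0 fwd↓0
  step 5 · PE0,1: acc=0; fwd→0 fwd↓0
— OS: 3×2; PE[0][1] trace:
  step 0 · PE0,1: acc=0; fwd→0 fwd↓0
  step 1 · PE0,1: acc=24; fwd→8 fwd↓3
  step 2 · PE0,1: acc=42; fwd→6 fwd↓3
  step 3 · PE0,1: acc=114; fwd→8 fwd↓9
  step 4 · PE0,1: acc=114; fwd→0 fwd↓0
  step 5 · PE0,1: acc=114; fwd→0 fwd↓0
— RS: 3×3; PE[0][1] trace:
  step 0 · PE0,1: acc=0; fwd→0 fwd↓0
  step 1 · PE0,1: acc=64; fwd→64 fwd↓4
  step 2 · PE0,1: acc=42; fwd→42 fwd↓3
  step 3 · PE0,1: acc=0; fwd→0 fwd↓0
  step 4 · PE0,1: acc=0; fwd→0 fwd↓0
  step 5 · PE0,1: acc=0; fwd→0 fwd↓0

dataflow = OS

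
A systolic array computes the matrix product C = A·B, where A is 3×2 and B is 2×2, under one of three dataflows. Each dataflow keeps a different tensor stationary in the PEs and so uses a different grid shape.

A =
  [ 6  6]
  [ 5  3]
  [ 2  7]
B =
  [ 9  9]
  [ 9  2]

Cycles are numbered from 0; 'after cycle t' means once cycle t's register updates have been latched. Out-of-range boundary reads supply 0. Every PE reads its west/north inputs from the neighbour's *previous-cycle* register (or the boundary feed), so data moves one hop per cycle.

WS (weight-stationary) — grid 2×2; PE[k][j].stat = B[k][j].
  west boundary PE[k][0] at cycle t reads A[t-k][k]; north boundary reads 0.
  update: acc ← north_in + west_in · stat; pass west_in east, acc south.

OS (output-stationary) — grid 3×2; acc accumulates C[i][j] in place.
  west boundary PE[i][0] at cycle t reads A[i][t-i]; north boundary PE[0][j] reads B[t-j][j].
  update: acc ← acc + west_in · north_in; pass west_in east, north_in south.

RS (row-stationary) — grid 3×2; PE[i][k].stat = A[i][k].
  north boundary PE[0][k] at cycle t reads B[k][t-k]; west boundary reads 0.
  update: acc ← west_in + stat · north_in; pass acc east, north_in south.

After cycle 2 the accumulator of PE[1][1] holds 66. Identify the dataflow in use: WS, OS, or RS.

WS (2×2 grid), PE[1][1]:
  step 0 · PE1,1: acc=0; fwd→0 fwd↓0
  step 1 · PE1,1: acc=0; fwd→0 fwd↓0
  step 2 · PE1,1: acc=66; fwd→6 fwd↓66
OS (3×2 grid), PE[1][1]:
  step 0 · PE1,1: acc=0; fwd→0 fwd↓0
  step 1 · PE1,1: acc=0; fwd→0 fwd↓0
  step 2 · PE1,1: acc=45; fwd→5 fwd↓9
RS (3×2 grid), PE[1][1]:
  step 0 · PE1,1: acc=0; fwd→0 fwd↓0
  step 1 · PE1,1: acc=0; fwd→0 fwd↓0
  step 2 · PE1,1: acc=72; fwd→72 fwd↓9

dataflow = WS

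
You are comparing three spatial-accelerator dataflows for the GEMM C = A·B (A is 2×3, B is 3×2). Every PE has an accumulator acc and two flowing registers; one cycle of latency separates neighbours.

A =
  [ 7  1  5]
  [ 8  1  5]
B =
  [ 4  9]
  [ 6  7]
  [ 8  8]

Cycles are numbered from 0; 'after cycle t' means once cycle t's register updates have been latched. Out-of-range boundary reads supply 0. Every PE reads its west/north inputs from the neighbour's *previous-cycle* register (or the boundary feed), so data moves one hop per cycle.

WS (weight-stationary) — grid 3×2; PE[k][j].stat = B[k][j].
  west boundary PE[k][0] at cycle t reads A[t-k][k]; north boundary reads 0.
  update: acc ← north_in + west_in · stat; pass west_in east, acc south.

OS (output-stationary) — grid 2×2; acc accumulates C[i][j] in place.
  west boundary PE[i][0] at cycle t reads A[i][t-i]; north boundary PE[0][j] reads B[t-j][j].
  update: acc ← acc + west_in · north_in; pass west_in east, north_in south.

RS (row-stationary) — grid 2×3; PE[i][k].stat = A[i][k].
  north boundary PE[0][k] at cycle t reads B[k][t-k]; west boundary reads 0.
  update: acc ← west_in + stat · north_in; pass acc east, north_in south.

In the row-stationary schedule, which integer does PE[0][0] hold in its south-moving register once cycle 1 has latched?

register = 9

RS 2×3: PE[0][0] cycle-by-cycle (with neighbour feeds):
  [0] (0,0) acc=28 (h:28 v:4)
  [1] (0,0) acc=63 (h:63 v:9)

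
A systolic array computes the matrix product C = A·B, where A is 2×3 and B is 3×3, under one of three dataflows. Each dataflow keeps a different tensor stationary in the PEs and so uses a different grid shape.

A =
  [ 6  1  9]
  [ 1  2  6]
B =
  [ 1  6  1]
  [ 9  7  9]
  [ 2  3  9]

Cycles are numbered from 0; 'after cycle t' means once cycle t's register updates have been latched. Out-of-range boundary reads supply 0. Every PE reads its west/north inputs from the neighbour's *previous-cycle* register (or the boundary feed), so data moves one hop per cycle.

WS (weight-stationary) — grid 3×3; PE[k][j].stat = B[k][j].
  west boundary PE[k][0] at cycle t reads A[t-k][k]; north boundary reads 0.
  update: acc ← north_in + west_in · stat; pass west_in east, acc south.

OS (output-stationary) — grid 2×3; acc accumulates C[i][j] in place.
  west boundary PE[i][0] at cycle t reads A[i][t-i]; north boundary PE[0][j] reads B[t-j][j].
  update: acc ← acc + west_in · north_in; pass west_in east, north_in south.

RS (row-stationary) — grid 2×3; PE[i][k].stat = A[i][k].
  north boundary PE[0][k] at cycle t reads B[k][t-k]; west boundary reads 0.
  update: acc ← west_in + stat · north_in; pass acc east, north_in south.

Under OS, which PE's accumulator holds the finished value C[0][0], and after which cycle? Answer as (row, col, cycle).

OS — PE[0][0] is where C[0][0] collects:
  0: (0,0).acc=6  regs=<6,1>
  1: (0,0).acc=15  regs=<1,9>
  2: (0,0).acc=33  regs=<9,2>

(row, col, cycle) = (0, 0, 2)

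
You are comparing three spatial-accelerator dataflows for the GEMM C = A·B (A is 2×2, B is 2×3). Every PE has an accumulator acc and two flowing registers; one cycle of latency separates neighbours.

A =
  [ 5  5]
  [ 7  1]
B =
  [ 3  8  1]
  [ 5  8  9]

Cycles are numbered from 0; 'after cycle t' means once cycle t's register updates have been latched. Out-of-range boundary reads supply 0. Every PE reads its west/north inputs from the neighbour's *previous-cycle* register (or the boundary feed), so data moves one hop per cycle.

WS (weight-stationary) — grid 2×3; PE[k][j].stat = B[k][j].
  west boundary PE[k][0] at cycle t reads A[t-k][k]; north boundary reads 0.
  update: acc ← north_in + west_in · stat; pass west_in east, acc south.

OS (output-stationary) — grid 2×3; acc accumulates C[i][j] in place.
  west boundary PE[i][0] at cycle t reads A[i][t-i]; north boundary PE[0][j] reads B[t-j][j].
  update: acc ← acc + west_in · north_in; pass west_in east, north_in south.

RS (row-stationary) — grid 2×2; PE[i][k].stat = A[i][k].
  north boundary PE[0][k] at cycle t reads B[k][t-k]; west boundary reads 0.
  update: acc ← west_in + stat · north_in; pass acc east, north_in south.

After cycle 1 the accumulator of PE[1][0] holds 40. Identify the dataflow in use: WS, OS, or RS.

dataflow = WS

— WS: 2×3; PE[1][0] trace:
  [0] (1,0) acc=0 (h:0 v:0)
  [1] (1,0) acc=40 (h:5 v:40)
— OS: 2×3; PE[1][0] trace:
  [0] (1,0) acc=0 (h:0 v:0)
  [1] (1,0) acc=21 (h:7 v:3)
— RS: 2×2; PE[1][0] trace:
  [0] (1,0) acc=0 (h:0 v:0)
  [1] (1,0) acc=21 (h:21 v:3)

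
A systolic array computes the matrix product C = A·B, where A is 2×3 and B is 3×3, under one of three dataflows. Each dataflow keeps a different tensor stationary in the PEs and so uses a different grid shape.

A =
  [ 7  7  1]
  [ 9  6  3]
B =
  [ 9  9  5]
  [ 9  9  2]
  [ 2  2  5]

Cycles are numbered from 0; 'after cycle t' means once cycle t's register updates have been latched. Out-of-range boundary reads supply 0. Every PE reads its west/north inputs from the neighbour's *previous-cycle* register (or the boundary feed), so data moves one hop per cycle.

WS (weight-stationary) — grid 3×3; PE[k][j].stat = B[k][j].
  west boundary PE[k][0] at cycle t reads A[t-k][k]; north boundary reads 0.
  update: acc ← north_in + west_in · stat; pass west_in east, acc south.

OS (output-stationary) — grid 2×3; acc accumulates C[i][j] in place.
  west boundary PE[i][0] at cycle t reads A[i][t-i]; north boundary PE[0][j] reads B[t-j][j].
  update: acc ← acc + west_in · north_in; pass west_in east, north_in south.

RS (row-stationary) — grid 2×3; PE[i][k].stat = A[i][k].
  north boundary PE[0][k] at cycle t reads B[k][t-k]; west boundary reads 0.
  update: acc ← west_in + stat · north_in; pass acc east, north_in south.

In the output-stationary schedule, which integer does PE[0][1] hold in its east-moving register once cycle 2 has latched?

OS 2×3: PE[0][1] cycle-by-cycle (with neighbour feeds):
  c0 r0c0: 63 / 7 / 9
  c0 r0c1: 0 / 0 / 0
  c1 r0c0: 126 / 7 / 9
  c1 r0c1: 63 / 7 / 9
  c2 r0c0: 128 / 1 / 2
  c2 r0c1: 126 / 7 / 9

register = 7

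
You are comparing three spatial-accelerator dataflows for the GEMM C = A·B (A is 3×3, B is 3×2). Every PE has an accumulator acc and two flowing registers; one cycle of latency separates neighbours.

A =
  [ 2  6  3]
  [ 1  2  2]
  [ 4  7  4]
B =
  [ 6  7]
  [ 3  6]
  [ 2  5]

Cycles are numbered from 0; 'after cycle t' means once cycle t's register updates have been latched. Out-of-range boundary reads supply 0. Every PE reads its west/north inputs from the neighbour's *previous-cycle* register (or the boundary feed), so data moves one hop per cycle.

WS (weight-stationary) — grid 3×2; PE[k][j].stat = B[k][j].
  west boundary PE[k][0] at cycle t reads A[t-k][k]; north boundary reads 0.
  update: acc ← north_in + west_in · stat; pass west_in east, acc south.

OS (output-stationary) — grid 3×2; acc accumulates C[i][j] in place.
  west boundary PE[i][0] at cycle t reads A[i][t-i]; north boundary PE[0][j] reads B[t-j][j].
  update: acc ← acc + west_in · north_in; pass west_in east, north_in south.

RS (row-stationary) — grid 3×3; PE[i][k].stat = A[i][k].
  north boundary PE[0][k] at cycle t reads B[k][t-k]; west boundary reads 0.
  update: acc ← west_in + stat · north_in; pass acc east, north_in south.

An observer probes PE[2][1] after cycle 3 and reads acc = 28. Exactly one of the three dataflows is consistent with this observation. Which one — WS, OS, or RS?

WS [3×2] PE[2][1] across cycles:
  step 0 · PE2,1: acc=0; fwd→0 fwd↓0
  step 1 · PE2,1: acc=0; fwd→0 fwd↓0
  step 2 · PE2,1: acc=0; fwd→0 fwd↓0
  step 3 · PE2,1: acc=65; fwd→3 fwd↓65
OS [3×2] PE[2][1] across cycles:
  step 0 · PE2,1: acc=0; fwd→0 fwd↓0
  step 1 · PE2,1: acc=0; fwd→0 fwd↓0
  step 2 · PE2,1: acc=0; fwd→0 fwd↓0
  step 3 · PE2,1: acc=28; fwd→4 fwd↓7
RS [3×3] PE[2][1] across cycles:
  step 0 · PE2,1: acc=0; fwd→0 fwd↓0
  step 1 · PE2,1: acc=0; fwd→0 fwd↓0
  step 2 · PE2,1: acc=0; fwd→0 fwd↓0
  step 3 · PE2,1: acc=45; fwd→45 fwd↓3

dataflow = OS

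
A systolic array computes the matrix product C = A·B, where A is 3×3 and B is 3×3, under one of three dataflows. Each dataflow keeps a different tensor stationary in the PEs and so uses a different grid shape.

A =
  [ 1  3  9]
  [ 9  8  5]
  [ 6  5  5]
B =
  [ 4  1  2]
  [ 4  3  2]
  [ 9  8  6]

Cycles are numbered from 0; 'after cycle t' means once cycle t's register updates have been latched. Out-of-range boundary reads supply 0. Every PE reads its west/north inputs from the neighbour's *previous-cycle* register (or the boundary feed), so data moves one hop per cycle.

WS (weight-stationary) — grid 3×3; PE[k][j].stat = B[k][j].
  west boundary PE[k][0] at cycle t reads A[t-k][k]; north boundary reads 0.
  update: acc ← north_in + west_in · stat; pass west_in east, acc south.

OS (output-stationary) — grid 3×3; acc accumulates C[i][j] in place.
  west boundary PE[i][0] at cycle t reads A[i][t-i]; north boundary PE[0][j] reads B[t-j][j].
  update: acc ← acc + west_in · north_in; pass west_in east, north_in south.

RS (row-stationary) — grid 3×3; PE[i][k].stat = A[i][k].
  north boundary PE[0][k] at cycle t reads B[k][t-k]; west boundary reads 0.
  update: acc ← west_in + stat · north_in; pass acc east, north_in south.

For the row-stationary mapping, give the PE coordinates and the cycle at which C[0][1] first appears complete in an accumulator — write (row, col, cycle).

(row, col, cycle) = (0, 2, 3)

Under RS, C[0][1] lands at PE[0][2]:
  t=0 PE[0][2]: acc=0 h=0 v=0
  t=1 PE[0][2]: acc=0 h=0 v=0
  t=2 PE[0][2]: acc=97 h=97 v=9
  t=3 PE[0][2]: acc=82 h=82 v=8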